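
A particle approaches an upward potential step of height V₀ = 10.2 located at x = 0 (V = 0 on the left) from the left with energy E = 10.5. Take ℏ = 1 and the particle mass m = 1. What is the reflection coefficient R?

The wavenumbers are k₁ = √(2mE)/ℏ = 4.583 on the left and k₂ = √(2m(E − V₀))/ℏ = 0.7746 on the right.
Continuity of ψ and ψ′ at the step yields the reflection amplitude r = (k₁ − k₂)/(k₁ + k₂) = 0.7108; thus R = |r|² = 0.5053, T = 0.4947.

R = 0.505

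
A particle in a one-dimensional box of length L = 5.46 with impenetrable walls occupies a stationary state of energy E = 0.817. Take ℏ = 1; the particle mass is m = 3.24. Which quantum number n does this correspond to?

For an infinite well E_n = n²π²ℏ²/(2mL²), so n = (L/πℏ)√(2mE).
n = (5.46/π) × √(2 × 3.24 × 0.817) = 3.999 → n = 4.

n = 4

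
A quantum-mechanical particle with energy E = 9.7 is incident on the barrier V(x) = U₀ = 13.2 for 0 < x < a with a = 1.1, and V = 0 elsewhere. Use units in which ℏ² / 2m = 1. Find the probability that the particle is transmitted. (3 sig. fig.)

T = 0.0499

E < U₀: inside the barrier ψ ∝ e^{±κx} with κ = √(2m(U₀ − E))/ℏ = 1.871.
κa = 2.058, sinh(κa) = 3.851.
Matching ψ, ψ′ at both faces gives T = [1 + U₀² sinh²(κa) / (4E(U₀ − E))]⁻¹ = 1/20.03 = 0.0499.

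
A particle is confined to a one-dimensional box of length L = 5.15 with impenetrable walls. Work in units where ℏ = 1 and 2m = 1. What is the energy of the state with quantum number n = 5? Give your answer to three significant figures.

Requiring ψ(0) = ψ(L) = 0 quantises k = nπ/L, hence E_n = ℏ²k²/2m = n²π²ℏ²/(2mL²).
E_5 = 5² × π² / (2 × 0.5 × 5.15²) = 9.303.

E = 9.30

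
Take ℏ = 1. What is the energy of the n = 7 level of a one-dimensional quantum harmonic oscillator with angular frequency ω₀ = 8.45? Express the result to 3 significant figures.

The oscillator eigenvalues are E_n = ℏω₀(n + ½), so E_7 = 8.45 × 7.5 = 63.38.

E = 63.4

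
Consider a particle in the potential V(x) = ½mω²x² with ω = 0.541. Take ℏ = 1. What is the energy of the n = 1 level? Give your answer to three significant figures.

The oscillator eigenvalues are E_n = ℏω(n + ½), so E_1 = 0.541 × 1.5 = 0.8115.

E = 0.812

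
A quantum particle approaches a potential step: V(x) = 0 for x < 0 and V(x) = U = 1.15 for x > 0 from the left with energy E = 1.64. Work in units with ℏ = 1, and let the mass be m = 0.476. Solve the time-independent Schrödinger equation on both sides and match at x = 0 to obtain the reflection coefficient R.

R = 0.0859

On each side the TISE gives plane waves with k = √(2m(E − V))/ℏ: k₁ = √(2·0.476·1.64) = 1.250, k₂ = √(2·0.476·0.49) = 0.6830.
Matching ψ and ψ′ at x = 0 gives r = (k₁ − k₂)/(k₁ + k₂), so R = r² = 0.08594 and T = 1 − R = 0.9141.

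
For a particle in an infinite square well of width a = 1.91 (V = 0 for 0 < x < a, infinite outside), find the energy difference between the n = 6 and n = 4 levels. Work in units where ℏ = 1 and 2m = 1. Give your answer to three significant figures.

ΔE = 54.1

E_n = n²π²ℏ²/(2ma²), so ΔE = (6² − 4²) π²ℏ²/(2ma²).
ΔE = 20 × π² / (2 × 0.5 × 1.91²) = 54.11.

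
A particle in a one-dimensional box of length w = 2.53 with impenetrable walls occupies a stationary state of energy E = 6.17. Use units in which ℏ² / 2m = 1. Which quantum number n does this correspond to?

From E_n = n²π²ℏ²/(2mw²) invert to n = √(2mw²E)/(πℏ).
n = (2.53/π) × √(2 × 0.5 × 6.17) = 2.000 → n = 2.

n = 2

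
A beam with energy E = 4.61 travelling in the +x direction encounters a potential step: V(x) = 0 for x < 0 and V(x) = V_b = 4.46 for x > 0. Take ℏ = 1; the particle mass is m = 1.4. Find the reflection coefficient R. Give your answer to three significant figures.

R = 0.482

The wavenumbers are k₁ = √(2mE)/ℏ = 3.593 on the left and k₂ = √(2m(E − V_b))/ℏ = 0.6481 on the right.
Matching ψ and ψ′ at x = 0 gives r = (k₁ − k₂)/(k₁ + k₂), so R = r² = 0.4821 and T = 1 − R = 0.5179.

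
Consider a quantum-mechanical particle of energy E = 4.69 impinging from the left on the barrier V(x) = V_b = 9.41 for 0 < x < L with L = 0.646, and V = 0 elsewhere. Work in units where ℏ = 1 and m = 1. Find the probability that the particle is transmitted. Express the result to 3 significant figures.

Since E < V_b the interior solution is evanescent with decay constant κ = √(2m(V_b − E))/ℏ = 3.072.
κL = 1.985, sinh(κL) = 3.570.
The exact tunnelling result is T⁻¹ = 1 + V_b² sinh²(κL) / [4E(V_b − E)] = 13.75, so T = 0.0727.

T = 0.0727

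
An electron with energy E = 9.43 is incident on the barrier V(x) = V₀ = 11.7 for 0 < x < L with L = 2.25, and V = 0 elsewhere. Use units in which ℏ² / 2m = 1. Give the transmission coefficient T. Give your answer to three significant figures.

Since E < V₀ the interior solution is evanescent with decay constant κ = √(2m(V₀ − E))/ℏ = 1.507.
κL = 3.390, sinh(κL) = 14.82.
The exact tunnelling result is T⁻¹ = 1 + V₀² sinh²(κL) / [4E(V₀ − E)] = 351.9, so T = 0.00284.

T = 0.00284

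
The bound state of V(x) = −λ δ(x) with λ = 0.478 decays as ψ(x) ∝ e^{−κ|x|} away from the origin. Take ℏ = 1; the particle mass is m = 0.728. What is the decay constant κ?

Integrating the TISE across x = 0 gives the cusp condition ψ'(0⁺) − ψ'(0⁻) = −(2mλ/ℏ²)ψ(0).
With ψ ∝ e^{−κ|x|} this yields −2κ = −2mλ/ℏ², so κ = mλ/ℏ² = 0.3480.

κ = 0.348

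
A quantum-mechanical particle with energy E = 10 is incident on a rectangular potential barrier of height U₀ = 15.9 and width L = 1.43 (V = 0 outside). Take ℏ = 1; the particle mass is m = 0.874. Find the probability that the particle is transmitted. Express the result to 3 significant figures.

T = 0.000383

Since E < U₀ the interior solution is evanescent with decay constant κ = √(2m(U₀ − E))/ℏ = 3.211.
κL = 4.592, sinh(κL) = 49.36.
The exact tunnelling result is T⁻¹ = 1 + U₀² sinh²(κL) / [4E(U₀ − E)] = 2611, so T = 0.000383.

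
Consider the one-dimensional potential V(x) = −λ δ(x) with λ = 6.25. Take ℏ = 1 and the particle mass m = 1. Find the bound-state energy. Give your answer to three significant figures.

E = -19.5

The bound state is ψ(x) = √κ e^{−κ|x|}. The derivative jump ψ'(0⁺) − ψ'(0⁻) = −(2mλ/ℏ²)ψ(0) fixes κ = mλ/ℏ² = 6.250.
Then E = −ℏ²κ²/(2m) = −mλ²/(2ℏ²) = -19.53.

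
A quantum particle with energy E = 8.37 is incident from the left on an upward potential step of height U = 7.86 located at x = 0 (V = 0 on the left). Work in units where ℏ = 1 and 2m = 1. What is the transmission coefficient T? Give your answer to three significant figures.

T = 0.635

The wavenumbers are k₁ = √(2mE)/ℏ = 2.893 on the left and k₂ = √(2m(E − U))/ℏ = 0.7141 on the right.
Matching ψ and ψ′ at x = 0 gives r = (k₁ − k₂)/(k₁ + k₂), so R = r² = 0.3649 and T = 1 − R = 0.6351.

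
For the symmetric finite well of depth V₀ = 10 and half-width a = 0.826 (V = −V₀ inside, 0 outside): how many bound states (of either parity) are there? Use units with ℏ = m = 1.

Define the well-strength parameter z₀ = (a/ℏ)√(2mV₀) = 0.826 × √(2·1·10) = 3.694.
The even/odd transcendental equations gain one root per π/2 in z₀, giving N = 1 + ⌊2z₀/π⌋ = 1 + ⌊2.352⌋ = 3.

N = 3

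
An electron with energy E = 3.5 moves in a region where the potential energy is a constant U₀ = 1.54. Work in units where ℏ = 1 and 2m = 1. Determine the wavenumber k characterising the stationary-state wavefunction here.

k = 1.40

With E > U₀ the solution is oscillatory, ψ ∝ e^{±ikx} with k = √(2m(E − U₀))/ℏ.
k = √(2 × 0.5 × 1.96) = 1.400.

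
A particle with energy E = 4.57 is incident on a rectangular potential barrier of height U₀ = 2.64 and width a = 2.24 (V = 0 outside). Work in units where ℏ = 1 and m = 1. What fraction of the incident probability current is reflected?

R = 0.152

Above the barrier the interior wavenumber is k₂ = √(2m(E − U₀))/ℏ = 1.965, giving phase k₂a = 4.401.
T = [1 + U₀² sin²(k₂a) / (4E(E − U₀))]⁻¹ = 1/1.179 = 0.848.
R = 1 − T = 0.152.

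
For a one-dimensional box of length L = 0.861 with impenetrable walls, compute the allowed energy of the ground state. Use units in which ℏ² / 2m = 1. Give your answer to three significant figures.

Requiring ψ(0) = ψ(L) = 0 quantises k = nπ/L, hence E_n = ℏ²k²/2m = n²π²ℏ²/(2mL²).
E_1 = 1² × π² / (2 × 0.5 × 0.861²) = 13.31.

E = 13.3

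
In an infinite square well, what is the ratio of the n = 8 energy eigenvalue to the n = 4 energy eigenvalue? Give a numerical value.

4

Since E_n ∝ n², the ratio is (8/4)² = 4.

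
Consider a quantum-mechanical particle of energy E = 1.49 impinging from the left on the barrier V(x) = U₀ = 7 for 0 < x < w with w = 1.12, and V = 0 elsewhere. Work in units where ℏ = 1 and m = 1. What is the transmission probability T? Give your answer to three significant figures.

T = 0.00158

E < U₀: inside the barrier ψ ∝ e^{±κx} with κ = √(2m(U₀ − E))/ℏ = 3.320.
κw = 3.718, sinh(κw) = 20.58.
Matching ψ, ψ′ at both faces gives T = [1 + U₀² sinh²(κw) / (4E(U₀ − E))]⁻¹ = 1/632.9 = 0.00158.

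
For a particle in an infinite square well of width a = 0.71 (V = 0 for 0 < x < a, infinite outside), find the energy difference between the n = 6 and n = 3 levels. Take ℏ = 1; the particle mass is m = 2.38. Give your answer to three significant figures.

ΔE = 111

E_n = n²π²ℏ²/(2ma²), so ΔE = (6² − 3²) π²ℏ²/(2ma²).
ΔE = 27 × π² / (2 × 2.38 × 0.71²) = 111.1.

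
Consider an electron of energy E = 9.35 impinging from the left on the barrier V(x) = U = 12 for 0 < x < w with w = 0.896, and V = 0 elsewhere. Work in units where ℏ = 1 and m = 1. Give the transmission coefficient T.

Since E < U the interior solution is evanescent with decay constant κ = √(2m(U − E))/ℏ = 2.302.
κw = 2.063, sinh(κw) = 3.870.
Matching ψ, ψ′ at both faces gives T = [1 + U² sinh²(κw) / (4E(U − E))]⁻¹ = 1/22.76 = 0.0439.

T = 0.0439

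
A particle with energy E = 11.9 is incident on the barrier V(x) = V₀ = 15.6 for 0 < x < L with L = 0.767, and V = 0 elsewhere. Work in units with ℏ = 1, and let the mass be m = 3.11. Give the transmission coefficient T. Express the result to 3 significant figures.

Since E < V₀ the interior solution is evanescent with decay constant κ = √(2m(V₀ − E))/ℏ = 4.797.
κL = 3.680, sinh(κL) = 19.80.
The exact tunnelling result is T⁻¹ = 1 + V₀² sinh²(κL) / [4E(V₀ − E)] = 542.8, so T = 0.00184.

T = 0.00184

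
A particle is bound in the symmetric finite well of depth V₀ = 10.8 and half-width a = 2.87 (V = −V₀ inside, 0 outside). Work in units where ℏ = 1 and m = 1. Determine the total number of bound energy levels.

The dimensionless depth is z₀ = a√(2mV₀)/ℏ = 2.87 × √(21.60) = 13.34.
The even/odd transcendental equations gain one root per π/2 in z₀, giving N = 1 + ⌊2z₀/π⌋ = 1 + ⌊8.492⌋ = 9.

N = 9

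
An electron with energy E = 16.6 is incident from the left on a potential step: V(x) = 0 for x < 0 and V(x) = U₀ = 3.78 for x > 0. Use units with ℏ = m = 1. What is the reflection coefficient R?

R = 0.00416

The wavenumbers are k₁ = √(2mE)/ℏ = 5.762 on the left and k₂ = √(2m(E − U₀))/ℏ = 5.064 on the right.
Continuity of ψ and ψ′ at the step yields the reflection amplitude r = (k₁ − k₂)/(k₁ + k₂) = 0.06451; thus R = |r|² = 0.004161, T = 0.9958.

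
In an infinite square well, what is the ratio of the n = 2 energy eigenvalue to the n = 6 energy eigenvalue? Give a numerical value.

0.111111

E_n = n²π²ℏ²/(2mL²) so the ratio is n₂²/n₁² = 4/36 = 0.111111.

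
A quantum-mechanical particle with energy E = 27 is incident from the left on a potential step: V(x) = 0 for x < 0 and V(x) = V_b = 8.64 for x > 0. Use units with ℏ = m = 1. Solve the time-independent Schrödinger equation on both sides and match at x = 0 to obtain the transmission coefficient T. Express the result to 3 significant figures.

T = 0.991

The wavenumbers are k₁ = √(2mE)/ℏ = 7.348 on the left and k₂ = √(2m(E − V_b))/ℏ = 6.060 on the right.
Matching ψ and ψ′ at x = 0 gives r = (k₁ − k₂)/(k₁ + k₂), so R = r² = 0.009239 and T = 1 − R = 0.9908.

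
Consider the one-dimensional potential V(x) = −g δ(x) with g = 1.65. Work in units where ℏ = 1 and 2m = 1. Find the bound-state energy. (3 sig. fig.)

The bound state is ψ(x) = √κ e^{−κ|x|}. The derivative jump ψ'(0⁺) − ψ'(0⁻) = −(2mg/ℏ²)ψ(0) fixes κ = mg/ℏ² = 0.8250.
Then E = −ℏ²κ²/(2m) = −mg²/(2ℏ²) = -0.6806.

E = -0.681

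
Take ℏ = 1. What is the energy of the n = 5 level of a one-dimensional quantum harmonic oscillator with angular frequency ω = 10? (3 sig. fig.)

E = 55.0

The oscillator eigenvalues are E_n = ℏω(n + ½), so E_5 = 10 × 5.5 = 55.00.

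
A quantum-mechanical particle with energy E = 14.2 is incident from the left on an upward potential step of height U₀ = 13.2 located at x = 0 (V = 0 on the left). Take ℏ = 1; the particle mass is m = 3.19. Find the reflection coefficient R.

R = 0.337

On each side the TISE gives plane waves with k = √(2m(E − V))/ℏ: k₁ = √(2·3.19·14.2) = 9.518, k₂ = √(2·3.19·1) = 2.526.
Matching ψ and ψ′ at x = 0 gives r = (k₁ − k₂)/(k₁ + k₂), so R = r² = 0.3371 and T = 1 − R = 0.6629.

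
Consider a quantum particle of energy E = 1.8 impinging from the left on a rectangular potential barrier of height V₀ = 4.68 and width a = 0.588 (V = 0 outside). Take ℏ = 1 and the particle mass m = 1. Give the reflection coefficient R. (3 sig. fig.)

E < V₀: inside the barrier ψ ∝ e^{±κx} with κ = √(2m(V₀ − E))/ℏ = 2.400.
κa = 1.411, sinh(κa) = 1.929.
The exact tunnelling result is T⁻¹ = 1 + V₀² sinh²(κa) / [4E(V₀ − E)] = 4.928, so T = 0.203.
R = 1 − T = 0.797.

R = 0.797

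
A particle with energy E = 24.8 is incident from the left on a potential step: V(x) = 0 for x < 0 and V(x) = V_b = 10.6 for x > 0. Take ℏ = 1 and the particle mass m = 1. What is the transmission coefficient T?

On each side the TISE gives plane waves with k = √(2m(E − V))/ℏ: k₁ = √(2·1·24.8) = 7.043, k₂ = √(2·1·14.2) = 5.329.
Continuity of ψ and ψ′ at the step yields the reflection amplitude r = (k₁ − k₂)/(k₁ + k₂) = 0.1385; thus R = |r|² = 0.01918, T = 0.9808.

T = 0.981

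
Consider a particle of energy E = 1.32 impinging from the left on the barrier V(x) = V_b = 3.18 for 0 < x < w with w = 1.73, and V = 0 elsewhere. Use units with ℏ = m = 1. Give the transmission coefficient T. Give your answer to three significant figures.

T = 0.00490

E < V_b: inside the barrier ψ ∝ e^{±κx} with κ = √(2m(V_b − E))/ℏ = 1.929.
κw = 3.337, sinh(κw) = 14.05.
The exact tunnelling result is T⁻¹ = 1 + V_b² sinh²(κw) / [4E(V_b − E)] = 204.1, so T = 0.00490.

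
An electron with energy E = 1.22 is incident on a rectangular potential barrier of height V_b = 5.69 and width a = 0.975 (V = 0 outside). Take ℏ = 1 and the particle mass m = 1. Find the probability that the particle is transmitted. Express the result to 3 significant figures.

E < V_b: inside the barrier ψ ∝ e^{±κx} with κ = √(2m(V_b − E))/ℏ = 2.990.
κa = 2.915, sinh(κa) = 9.199.
The exact tunnelling result is T⁻¹ = 1 + V_b² sinh²(κa) / [4E(V_b − E)] = 126.6, so T = 0.00790.

T = 0.00790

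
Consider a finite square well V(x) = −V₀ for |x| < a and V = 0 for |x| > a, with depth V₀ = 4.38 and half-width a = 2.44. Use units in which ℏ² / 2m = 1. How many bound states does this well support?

The dimensionless depth is z₀ = a√(2mV₀)/ℏ = 2.44 × √(4.380) = 5.107.
A new bound state (alternating even/odd) appears each time z₀ passes a multiple of π/2, so N = ⌊2z₀/π⌋ + 1 = ⌊3.251⌋ + 1 = 4.

N = 4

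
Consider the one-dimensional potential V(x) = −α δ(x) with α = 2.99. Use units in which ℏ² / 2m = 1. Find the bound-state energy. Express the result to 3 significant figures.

E = -2.24

The bound state is ψ(x) = √κ e^{−κ|x|}. The derivative jump ψ'(0⁺) − ψ'(0⁻) = −(2mα/ℏ²)ψ(0) fixes κ = mα/ℏ² = 1.495.
Then E = −ℏ²κ²/(2m) = −mα²/(2ℏ²) = -2.235.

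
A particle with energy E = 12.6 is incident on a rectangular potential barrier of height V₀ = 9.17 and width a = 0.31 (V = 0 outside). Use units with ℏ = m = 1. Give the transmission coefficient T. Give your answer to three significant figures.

E > V₀: inside the barrier k₂ = √(2m(E − V₀))/ℏ = 2.619, k₂a = 0.8119.
T = [1 + V₀² sin²(k₂a) / (4E(E − V₀))]⁻¹ = 1/1.256 = 0.796.

T = 0.796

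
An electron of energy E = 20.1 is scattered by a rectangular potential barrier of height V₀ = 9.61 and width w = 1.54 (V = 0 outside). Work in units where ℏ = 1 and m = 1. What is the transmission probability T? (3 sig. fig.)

Above the barrier the interior wavenumber is k₂ = √(2m(E − V₀))/ℏ = 4.580, giving phase k₂w = 7.054.
T = [1 + V₀² sin²(k₂w) / (4E(E − V₀))]⁻¹ = 1/1.053 = 0.950.

T = 0.950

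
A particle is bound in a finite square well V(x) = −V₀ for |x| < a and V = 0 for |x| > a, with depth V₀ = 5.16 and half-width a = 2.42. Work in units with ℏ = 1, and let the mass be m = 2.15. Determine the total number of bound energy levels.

Define the well-strength parameter z₀ = (a/ℏ)√(2mV₀) = 2.42 × √(2·2.15·5.16) = 11.40.
The even/odd transcendental equations gain one root per π/2 in z₀, giving N = 1 + ⌊2z₀/π⌋ = 1 + ⌊7.257⌋ = 8.

N = 8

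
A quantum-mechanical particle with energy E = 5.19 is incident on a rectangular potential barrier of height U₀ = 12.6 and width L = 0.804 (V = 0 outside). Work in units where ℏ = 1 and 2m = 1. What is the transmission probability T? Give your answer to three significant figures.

Since E < U₀ the interior solution is evanescent with decay constant κ = √(2m(U₀ − E))/ℏ = 2.722.
κL = 2.189, sinh(κL) = 4.405.
The exact tunnelling result is T⁻¹ = 1 + U₀² sinh²(κL) / [4E(U₀ − E)] = 21.03, so T = 0.0476.

T = 0.0476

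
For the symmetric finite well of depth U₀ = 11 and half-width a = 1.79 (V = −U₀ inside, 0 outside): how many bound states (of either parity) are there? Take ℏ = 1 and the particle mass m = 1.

The dimensionless depth is z₀ = a√(2mU₀)/ℏ = 1.79 × √(22.00) = 8.396.
The even/odd transcendental equations gain one root per π/2 in z₀, giving N = 1 + ⌊2z₀/π⌋ = 1 + ⌊5.345⌋ = 6.

N = 6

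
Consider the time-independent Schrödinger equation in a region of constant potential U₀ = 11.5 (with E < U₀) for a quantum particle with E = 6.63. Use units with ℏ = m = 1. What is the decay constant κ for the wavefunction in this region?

Since E < U₀ the TISE in this region is ψ'' = κ²ψ with κ = √(2m(U₀ − E))/ℏ.
κ = √(2 × 1 × 4.87) = 3.121.

κ = 3.12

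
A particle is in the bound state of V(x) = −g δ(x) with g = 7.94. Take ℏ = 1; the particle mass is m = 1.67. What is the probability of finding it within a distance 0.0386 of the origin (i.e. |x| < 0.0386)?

The normalised bound state is ψ = √κ e^{−κ|x|} with κ = mg/ℏ² = 13.26.
P(|x| < d) = ∫_{−d}^{d} κ e^{−2κ|x|} dx = 1 − e^{−2κd} = 1 − e^{−1.024} = 0.6407.

P = 0.641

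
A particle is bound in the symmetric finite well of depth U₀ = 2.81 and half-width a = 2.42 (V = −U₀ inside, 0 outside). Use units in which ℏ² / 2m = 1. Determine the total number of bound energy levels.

The dimensionless depth is z₀ = a√(2mU₀)/ℏ = 2.42 × √(2.810) = 4.057.
A new bound state (alternating even/odd) appears each time z₀ passes a multiple of π/2, so N = ⌊2z₀/π⌋ + 1 = ⌊2.583⌋ + 1 = 3.

N = 3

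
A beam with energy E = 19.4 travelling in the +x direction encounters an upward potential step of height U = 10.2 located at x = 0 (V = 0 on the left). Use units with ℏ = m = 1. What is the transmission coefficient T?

T = 0.966

On each side the TISE gives plane waves with k = √(2m(E − V))/ℏ: k₁ = √(2·1·19.4) = 6.229, k₂ = √(2·1·9.2) = 4.290.
Matching ψ and ψ′ at x = 0 gives r = (k₁ − k₂)/(k₁ + k₂), so R = r² = 0.03400 and T = 1 − R = 0.9660.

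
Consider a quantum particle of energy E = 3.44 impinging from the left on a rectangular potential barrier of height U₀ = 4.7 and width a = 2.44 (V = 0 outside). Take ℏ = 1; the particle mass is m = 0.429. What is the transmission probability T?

Since E < U₀ the interior solution is evanescent with decay constant κ = √(2m(U₀ − E))/ℏ = 1.040.
κa = 2.537, sinh(κa) = 6.281.
Matching ψ, ψ′ at both faces gives T = [1 + U₀² sinh²(κa) / (4E(U₀ − E))]⁻¹ = 1/51.27 = 0.0195.

T = 0.0195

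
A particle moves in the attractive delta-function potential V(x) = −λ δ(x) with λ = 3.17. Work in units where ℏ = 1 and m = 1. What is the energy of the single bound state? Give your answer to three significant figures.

E = -5.02

The bound state is ψ(x) = √κ e^{−κ|x|}. The derivative jump ψ'(0⁺) − ψ'(0⁻) = −(2mλ/ℏ²)ψ(0) fixes κ = mλ/ℏ² = 3.170.
Then E = −ℏ²κ²/(2m) = −mλ²/(2ℏ²) = -5.024.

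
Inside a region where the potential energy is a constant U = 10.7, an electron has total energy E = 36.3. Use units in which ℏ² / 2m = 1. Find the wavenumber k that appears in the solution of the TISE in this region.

k = 5.06

With E > U the solution is oscillatory, ψ ∝ e^{±ikx} with k = √(2m(E − U))/ℏ.
k = √(2 × 0.5 × 25.6) = 5.060.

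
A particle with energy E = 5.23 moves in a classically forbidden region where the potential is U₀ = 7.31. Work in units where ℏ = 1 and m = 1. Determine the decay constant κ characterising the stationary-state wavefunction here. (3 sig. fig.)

Since E < U₀ the TISE in this region is ψ'' = κ²ψ with κ = √(2m(U₀ − E))/ℏ.
κ = √(2 × 1 × 2.08) = 2.040.

κ = 2.04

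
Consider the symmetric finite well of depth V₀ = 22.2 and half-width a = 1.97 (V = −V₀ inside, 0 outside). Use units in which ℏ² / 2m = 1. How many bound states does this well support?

The dimensionless depth is z₀ = a√(2mV₀)/ℏ = 1.97 × √(22.20) = 9.282.
A new bound state (alternating even/odd) appears each time z₀ passes a multiple of π/2, so N = ⌊2z₀/π⌋ + 1 = ⌊5.909⌋ + 1 = 6.

N = 6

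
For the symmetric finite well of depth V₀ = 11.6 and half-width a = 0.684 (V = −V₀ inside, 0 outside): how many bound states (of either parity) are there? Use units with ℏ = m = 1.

The dimensionless depth is z₀ = a√(2mV₀)/ℏ = 0.684 × √(23.20) = 3.295.
The even/odd transcendental equations gain one root per π/2 in z₀, giving N = 1 + ⌊2z₀/π⌋ = 1 + ⌊2.097⌋ = 3.

N = 3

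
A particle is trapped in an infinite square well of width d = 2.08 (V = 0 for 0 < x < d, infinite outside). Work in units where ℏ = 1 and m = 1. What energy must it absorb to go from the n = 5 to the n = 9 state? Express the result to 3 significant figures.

ΔE = 63.9

E_n = n²π²ℏ²/(2md²), so ΔE = (9² − 5²) π²ℏ²/(2md²).
ΔE = 56 × π² / (2 × 1 × 2.08²) = 63.88.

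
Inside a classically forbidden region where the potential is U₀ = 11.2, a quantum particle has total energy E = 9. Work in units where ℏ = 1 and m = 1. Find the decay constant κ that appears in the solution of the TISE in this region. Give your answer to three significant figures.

Since E < U₀ the TISE in this region is ψ'' = κ²ψ with κ = √(2m(U₀ − E))/ℏ.
κ = √(2 × 1 × 2.2) = 2.098.

κ = 2.10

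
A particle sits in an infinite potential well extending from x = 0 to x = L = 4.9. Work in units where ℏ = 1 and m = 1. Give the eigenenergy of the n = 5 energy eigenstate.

Requiring ψ(0) = ψ(L) = 0 quantises k = nπ/L, hence E_n = ℏ²k²/2m = n²π²ℏ²/(2mL²).
E_5 = 5² × π² / (2 × 1 × 4.9²) = 5.138.

E = 5.14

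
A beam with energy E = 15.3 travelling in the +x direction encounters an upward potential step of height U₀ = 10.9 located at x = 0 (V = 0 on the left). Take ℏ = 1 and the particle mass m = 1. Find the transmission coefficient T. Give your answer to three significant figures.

T = 0.909

On each side the TISE gives plane waves with k = √(2m(E − V))/ℏ: k₁ = √(2·1·15.3) = 5.532, k₂ = √(2·1·4.4) = 2.966.
Matching ψ and ψ′ at x = 0 gives r = (k₁ − k₂)/(k₁ + k₂), so R = r² = 0.09112 and T = 1 − R = 0.9089.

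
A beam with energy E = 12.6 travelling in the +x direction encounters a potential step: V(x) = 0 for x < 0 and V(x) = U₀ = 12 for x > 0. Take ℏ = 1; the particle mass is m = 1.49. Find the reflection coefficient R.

R = 0.412

The wavenumbers are k₁ = √(2mE)/ℏ = 6.128 on the left and k₂ = √(2m(E − U₀))/ℏ = 1.337 on the right.
Continuity of ψ and ψ′ at the step yields the reflection amplitude r = (k₁ − k₂)/(k₁ + k₂) = 0.6417; thus R = |r|² = 0.4118, T = 0.5882.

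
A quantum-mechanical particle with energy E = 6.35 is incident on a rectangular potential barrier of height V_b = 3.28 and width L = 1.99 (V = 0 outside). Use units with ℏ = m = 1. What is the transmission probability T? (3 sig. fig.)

E > V_b: inside the barrier k₂ = √(2m(E − V_b))/ℏ = 2.478, k₂L = 4.931.
T = [1 + V_b² sin²(k₂L) / (4E(E − V_b))]⁻¹ = 1/1.131 = 0.884.

T = 0.884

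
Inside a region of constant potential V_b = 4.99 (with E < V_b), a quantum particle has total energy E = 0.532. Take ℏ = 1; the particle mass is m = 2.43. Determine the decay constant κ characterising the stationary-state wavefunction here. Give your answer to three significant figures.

κ = 4.65

Since E < V_b the TISE in this region is ψ'' = κ²ψ with κ = √(2m(V_b − E))/ℏ.
κ = √(2 × 2.43 × 4.458) = 4.655.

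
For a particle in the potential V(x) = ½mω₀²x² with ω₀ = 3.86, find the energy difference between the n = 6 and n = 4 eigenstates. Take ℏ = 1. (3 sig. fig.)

E_n = ℏω₀(n + ½), so ΔE = (6 − 4) ℏω₀ = 2 × 3.86 = 7.720.

ΔE = 7.72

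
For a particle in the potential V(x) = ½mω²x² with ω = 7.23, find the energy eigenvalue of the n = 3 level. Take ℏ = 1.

E = 25.3

Using E_n = (n + ½)ℏω: E_3 = 3.5 × 7.23 = 25.31.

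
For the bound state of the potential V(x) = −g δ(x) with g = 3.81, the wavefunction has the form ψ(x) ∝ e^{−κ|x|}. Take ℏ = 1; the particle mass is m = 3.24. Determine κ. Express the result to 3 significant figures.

Integrating the TISE across x = 0 gives the cusp condition ψ'(0⁺) − ψ'(0⁻) = −(2mg/ℏ²)ψ(0).
With ψ ∝ e^{−κ|x|} this yields −2κ = −2mg/ℏ², so κ = mg/ℏ² = 12.34.

κ = 12.3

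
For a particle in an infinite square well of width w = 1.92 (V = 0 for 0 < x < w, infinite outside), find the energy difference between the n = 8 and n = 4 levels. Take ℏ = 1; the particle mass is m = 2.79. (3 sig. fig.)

ΔE = 23.0

E_n = n²π²ℏ²/(2mw²), so ΔE = (8² − 4²) π²ℏ²/(2mw²).
ΔE = 48 × π² / (2 × 2.79 × 1.92²) = 23.03.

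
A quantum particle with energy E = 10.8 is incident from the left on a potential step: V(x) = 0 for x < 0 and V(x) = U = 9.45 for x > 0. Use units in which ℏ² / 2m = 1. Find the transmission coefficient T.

On each side the TISE gives plane waves with k = √(2m(E − V))/ℏ: k₁ = √(2·½·10.8) = 3.286, k₂ = √(2·½·1.35) = 1.162.
Continuity of ψ and ψ′ at the step yields the reflection amplitude r = (k₁ − k₂)/(k₁ + k₂) = 0.4776; thus R = |r|² = 0.2281, T = 0.7719.

T = 0.772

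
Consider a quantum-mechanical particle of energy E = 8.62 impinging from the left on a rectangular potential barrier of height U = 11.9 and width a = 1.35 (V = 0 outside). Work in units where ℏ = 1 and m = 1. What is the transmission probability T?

T = 0.00317

Since E < U the interior solution is evanescent with decay constant κ = √(2m(U − E))/ℏ = 2.561.
κa = 3.458, sinh(κa) = 15.86.
The exact tunnelling result is T⁻¹ = 1 + U² sinh²(κa) / [4E(U − E)] = 315.8, so T = 0.00317.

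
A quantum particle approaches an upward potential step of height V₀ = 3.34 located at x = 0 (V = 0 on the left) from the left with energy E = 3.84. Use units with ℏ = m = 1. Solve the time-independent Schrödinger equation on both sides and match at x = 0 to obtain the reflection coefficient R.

R = 0.221

The wavenumbers are k₁ = √(2mE)/ℏ = 2.771 on the left and k₂ = √(2m(E − V₀))/ℏ = 1.000 on the right.
Continuity of ψ and ψ′ at the step yields the reflection amplitude r = (k₁ − k₂)/(k₁ + k₂) = 0.4697; thus R = |r|² = 0.2206, T = 0.7794.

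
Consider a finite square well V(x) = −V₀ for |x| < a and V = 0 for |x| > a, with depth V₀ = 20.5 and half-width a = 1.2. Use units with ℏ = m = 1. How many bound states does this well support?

N = 5

Define the well-strength parameter z₀ = (a/ℏ)√(2mV₀) = 1.2 × √(2·1·20.5) = 7.684.
A new bound state (alternating even/odd) appears each time z₀ passes a multiple of π/2, so N = ⌊2z₀/π⌋ + 1 = ⌊4.892⌋ + 1 = 5.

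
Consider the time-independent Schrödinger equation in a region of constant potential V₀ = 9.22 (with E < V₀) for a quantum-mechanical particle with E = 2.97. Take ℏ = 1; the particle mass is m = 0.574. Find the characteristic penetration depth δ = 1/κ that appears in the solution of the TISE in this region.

Since E < V₀ the TISE in this region is ψ'' = κ²ψ with κ = √(2m(V₀ − E))/ℏ.
κ = √(2 × 0.574 × 6.25) = 2.679. The penetration depth is δ = 1/κ = 0.373.

δ = 0.373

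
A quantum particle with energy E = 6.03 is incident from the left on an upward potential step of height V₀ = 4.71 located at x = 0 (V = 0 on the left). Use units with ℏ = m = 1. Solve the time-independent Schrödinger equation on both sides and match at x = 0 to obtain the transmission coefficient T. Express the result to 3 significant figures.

On each side the TISE gives plane waves with k = √(2m(E − V))/ℏ: k₁ = √(2·1·6.03) = 3.473, k₂ = √(2·1·1.32) = 1.625.
Matching ψ and ψ′ at x = 0 gives r = (k₁ − k₂)/(k₁ + k₂), so R = r² = 0.1314 and T = 1 − R = 0.8686.

T = 0.869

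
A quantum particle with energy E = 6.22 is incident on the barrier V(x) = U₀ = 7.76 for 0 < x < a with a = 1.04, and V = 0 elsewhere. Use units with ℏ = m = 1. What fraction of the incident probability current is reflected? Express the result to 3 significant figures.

R = 0.935

E < U₀: inside the barrier ψ ∝ e^{±κx} with κ = √(2m(U₀ − E))/ℏ = 1.755.
κa = 1.825, sinh(κa) = 3.021.
Matching ψ, ψ′ at both faces gives T = [1 + U₀² sinh²(κa) / (4E(U₀ − E))]⁻¹ = 1/15.35 = 0.0652.
R = 1 − T = 0.935.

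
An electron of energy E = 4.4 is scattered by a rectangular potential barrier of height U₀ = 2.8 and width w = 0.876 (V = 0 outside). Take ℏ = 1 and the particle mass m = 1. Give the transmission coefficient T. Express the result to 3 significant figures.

T = 0.782

E > U₀: inside the barrier k₂ = √(2m(E − U₀))/ℏ = 1.789, k₂w = 1.567.
Matching at both interfaces gives T⁻¹ = 1 + U₀² sin²(k₂w) / [4E(E − U₀)] = 1.278, hence T = 0.782.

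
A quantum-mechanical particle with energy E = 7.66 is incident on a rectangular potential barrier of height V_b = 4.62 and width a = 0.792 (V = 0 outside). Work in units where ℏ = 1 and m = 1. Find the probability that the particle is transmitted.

E > V_b: inside the barrier k₂ = √(2m(E − V_b))/ℏ = 2.466, k₂a = 1.953.
T = [1 + V_b² sin²(k₂a) / (4E(E − V_b))]⁻¹ = 1/1.197 = 0.835.

T = 0.835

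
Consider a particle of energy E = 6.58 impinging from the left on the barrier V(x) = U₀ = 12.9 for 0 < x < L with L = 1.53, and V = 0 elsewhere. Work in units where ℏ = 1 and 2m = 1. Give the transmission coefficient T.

E < U₀: inside the barrier ψ ∝ e^{±κx} with κ = √(2m(U₀ − E))/ℏ = 2.514.
κL = 3.846, sinh(κL) = 23.40.
The exact tunnelling result is T⁻¹ = 1 + U₀² sinh²(κL) / [4E(U₀ − E)] = 548.8, so T = 0.00182.

T = 0.00182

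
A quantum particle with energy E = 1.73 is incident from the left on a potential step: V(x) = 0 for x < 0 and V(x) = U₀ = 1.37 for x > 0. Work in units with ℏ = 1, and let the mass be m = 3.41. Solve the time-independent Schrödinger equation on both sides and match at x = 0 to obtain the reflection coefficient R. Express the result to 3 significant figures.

R = 0.139

The wavenumbers are k₁ = √(2mE)/ℏ = 3.435 on the left and k₂ = √(2m(E − U₀))/ℏ = 1.567 on the right.
Continuity of ψ and ψ′ at the step yields the reflection amplitude r = (k₁ − k₂)/(k₁ + k₂) = 0.3735; thus R = |r|² = 0.1395, T = 0.8605.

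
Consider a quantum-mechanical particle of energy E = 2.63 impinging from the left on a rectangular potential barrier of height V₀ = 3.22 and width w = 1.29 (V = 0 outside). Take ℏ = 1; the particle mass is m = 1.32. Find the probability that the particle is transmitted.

T = 0.0940

Since E < V₀ the interior solution is evanescent with decay constant κ = √(2m(V₀ − E))/ℏ = 1.248.
κw = 1.610, sinh(κw) = 2.401.
Matching ψ, ψ′ at both faces gives T = [1 + V₀² sinh²(κw) / (4E(V₀ − E))]⁻¹ = 1/10.63 = 0.0940.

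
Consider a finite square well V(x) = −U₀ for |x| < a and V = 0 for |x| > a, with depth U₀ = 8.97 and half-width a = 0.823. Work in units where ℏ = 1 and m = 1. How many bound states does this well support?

N = 3

Define the well-strength parameter z₀ = (a/ℏ)√(2mU₀) = 0.823 × √(2·1·8.97) = 3.486.
The even/odd transcendental equations gain one root per π/2 in z₀, giving N = 1 + ⌊2z₀/π⌋ = 1 + ⌊2.219⌋ = 3.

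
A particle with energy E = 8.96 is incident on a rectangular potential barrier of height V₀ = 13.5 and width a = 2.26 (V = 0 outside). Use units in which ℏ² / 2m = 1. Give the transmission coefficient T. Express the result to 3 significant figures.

E < V₀: inside the barrier ψ ∝ e^{±κx} with κ = √(2m(V₀ − E))/ℏ = 2.131.
κa = 4.815, sinh(κa) = 61.70.
Matching ψ, ψ′ at both faces gives T = [1 + V₀² sinh²(κa) / (4E(V₀ − E))]⁻¹ = 1/4265 = 0.000234.

T = 0.000234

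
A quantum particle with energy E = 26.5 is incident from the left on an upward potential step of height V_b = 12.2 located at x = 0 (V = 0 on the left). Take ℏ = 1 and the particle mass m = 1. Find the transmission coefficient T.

On each side the TISE gives plane waves with k = √(2m(E − V))/ℏ: k₁ = √(2·1·26.5) = 7.280, k₂ = √(2·1·14.3) = 5.348.
Matching ψ and ψ′ at x = 0 gives r = (k₁ − k₂)/(k₁ + k₂), so R = r² = 0.02341 and T = 1 − R = 0.9766.

T = 0.977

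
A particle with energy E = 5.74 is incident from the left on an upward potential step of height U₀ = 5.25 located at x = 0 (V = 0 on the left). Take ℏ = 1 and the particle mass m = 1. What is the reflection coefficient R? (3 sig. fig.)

R = 0.300

The wavenumbers are k₁ = √(2mE)/ℏ = 3.388 on the left and k₂ = √(2m(E − U₀))/ℏ = 0.9899 on the right.
Matching ψ and ψ′ at x = 0 gives r = (k₁ − k₂)/(k₁ + k₂), so R = r² = 0.3001 and T = 1 − R = 0.6999.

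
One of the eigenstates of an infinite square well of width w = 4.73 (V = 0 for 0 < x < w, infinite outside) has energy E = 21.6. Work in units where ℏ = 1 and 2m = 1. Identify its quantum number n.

From E_n = n²π²ℏ²/(2mw²) invert to n = √(2mw²E)/(πℏ).
n = (4.73/π) × √(2 × 0.5 × 21.6) = 6.997 → n = 7.

n = 7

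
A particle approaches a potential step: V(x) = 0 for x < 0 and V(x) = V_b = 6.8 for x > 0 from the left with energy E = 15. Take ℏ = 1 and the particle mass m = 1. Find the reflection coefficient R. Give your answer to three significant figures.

On each side the TISE gives plane waves with k = √(2m(E − V))/ℏ: k₁ = √(2·1·15) = 5.477, k₂ = √(2·1·8.2) = 4.050.
Continuity of ψ and ψ′ at the step yields the reflection amplitude r = (k₁ − k₂)/(k₁ + k₂) = 0.1498; thus R = |r|² = 0.02245, T = 0.9775.

R = 0.0225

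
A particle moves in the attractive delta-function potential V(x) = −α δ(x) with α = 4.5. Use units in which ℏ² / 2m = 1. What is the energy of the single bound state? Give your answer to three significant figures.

The bound state is ψ(x) = √κ e^{−κ|x|}. The derivative jump ψ'(0⁺) − ψ'(0⁻) = −(2mα/ℏ²)ψ(0) fixes κ = mα/ℏ² = 2.250.
Then E = −ℏ²κ²/(2m) = −mα²/(2ℏ²) = -5.063.

E = -5.06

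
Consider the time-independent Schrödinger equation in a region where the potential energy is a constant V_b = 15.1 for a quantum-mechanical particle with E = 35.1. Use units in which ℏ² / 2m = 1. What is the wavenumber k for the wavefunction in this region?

With E > V_b the solution is oscillatory, ψ ∝ e^{±ikx} with k = √(2m(E − V_b))/ℏ.
k = √(2 × 0.5 × 20) = 4.472.

k = 4.47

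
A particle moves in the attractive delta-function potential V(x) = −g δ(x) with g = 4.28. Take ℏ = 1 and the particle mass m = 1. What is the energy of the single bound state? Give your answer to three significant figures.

For x ≠ 0 the bound state is ψ ∝ e^{−κ|x|}; integrating the TISE across the delta gives the cusp condition 2κ = 2mg/ℏ², so κ = 4.280.
Then E = −ℏ²κ²/(2m) = −mg²/(2ℏ²) = -9.159.

E = -9.16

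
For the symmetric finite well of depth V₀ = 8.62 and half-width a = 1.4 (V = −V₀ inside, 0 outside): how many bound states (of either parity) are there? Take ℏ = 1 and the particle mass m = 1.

N = 4

The dimensionless depth is z₀ = a√(2mV₀)/ℏ = 1.4 × √(17.24) = 5.813.
The even/odd transcendental equations gain one root per π/2 in z₀, giving N = 1 + ⌊2z₀/π⌋ = 1 + ⌊3.701⌋ = 4.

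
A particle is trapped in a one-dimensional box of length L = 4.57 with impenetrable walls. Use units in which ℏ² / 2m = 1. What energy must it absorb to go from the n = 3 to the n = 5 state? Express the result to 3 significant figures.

E_n = n²π²ℏ²/(2mL²), so ΔE = (5² − 3²) π²ℏ²/(2mL²).
ΔE = 16 × π² / (2 × 0.5 × 4.57²) = 7.561.

ΔE = 7.56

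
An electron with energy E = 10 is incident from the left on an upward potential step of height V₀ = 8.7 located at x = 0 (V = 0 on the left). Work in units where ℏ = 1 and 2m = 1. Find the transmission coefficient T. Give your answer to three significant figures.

T = 0.779

The wavenumbers are k₁ = √(2mE)/ℏ = 3.162 on the left and k₂ = √(2m(E − V₀))/ℏ = 1.140 on the right.
Continuity of ψ and ψ′ at the step yields the reflection amplitude r = (k₁ − k₂)/(k₁ + k₂) = 0.4700; thus R = |r|² = 0.2209, T = 0.7791.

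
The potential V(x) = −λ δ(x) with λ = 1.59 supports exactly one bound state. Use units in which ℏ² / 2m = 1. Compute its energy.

E = -0.632

For x ≠ 0 the bound state is ψ ∝ e^{−κ|x|}; integrating the TISE across the delta gives the cusp condition 2κ = 2mλ/ℏ², so κ = 0.7950.
Then E = −ℏ²κ²/(2m) = −mλ²/(2ℏ²) = -0.6320.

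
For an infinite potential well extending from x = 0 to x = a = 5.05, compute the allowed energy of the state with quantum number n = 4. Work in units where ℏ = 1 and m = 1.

The infinite-well eigenfunctions ψ_n = √(2/a) sin(nπx/a) vanish at both walls, giving E_n = n²π²ℏ²/(2ma²).
E_4 = 4² × π² / (2 × 1 × 5.05²) = 3.096.

E = 3.10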